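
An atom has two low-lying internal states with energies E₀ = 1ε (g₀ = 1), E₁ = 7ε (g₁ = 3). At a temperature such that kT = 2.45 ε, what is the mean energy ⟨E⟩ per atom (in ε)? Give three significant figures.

Eᵢ/kT = 0.40816, 2.8571.
Z = Σ gᵢe^(−Eᵢ/kT) = 1·e^(−0.40816) + 3·e^(−2.8571) = 0.66487 + 0.17231 = 0.83718.
⟨E⟩ = Σ Eᵢ gᵢe^(−Eᵢ/kT) / Z = (1·0.66487 + 7·0.17231) / 0.83718 = 2.23 ε.

2.23 ε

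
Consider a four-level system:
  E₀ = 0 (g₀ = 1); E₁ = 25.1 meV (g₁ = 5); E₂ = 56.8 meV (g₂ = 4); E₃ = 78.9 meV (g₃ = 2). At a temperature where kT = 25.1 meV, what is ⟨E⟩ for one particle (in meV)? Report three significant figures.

Eᵢ/kT = 0, 1.0000, 2.2629, 3.1434.
Z = Σ gᵢe^(−Eᵢ/kT) = 1·e^(−0) + 5·e^(−1.0000) + 4·e^(−2.2629) + 2·e^(−3.1434) = 1.0000 + 1.8394 + 0.41619 + 0.086272 = 3.3419.
⟨E⟩ = Σ Eᵢ gᵢe^(−Eᵢ/kT) / Z = (0·1.0000 + 25.1·1.8394 + 56.8·0.41619 + 78.9·0.086272) / 3.3419 = 22.9 meV.

22.9 meV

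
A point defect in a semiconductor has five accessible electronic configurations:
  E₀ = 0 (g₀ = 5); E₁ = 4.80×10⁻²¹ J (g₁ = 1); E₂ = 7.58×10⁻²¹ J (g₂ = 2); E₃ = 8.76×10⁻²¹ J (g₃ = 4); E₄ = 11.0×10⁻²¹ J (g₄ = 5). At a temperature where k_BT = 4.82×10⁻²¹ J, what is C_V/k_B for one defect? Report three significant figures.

Eᵢ/kT = 0, 0.99585, 1.5726, 1.8174, 2.2822.
Z = Σ gᵢe^(−Eᵢ/kT) = 5·e^(−0) + 1·e^(−0.99585) + 2·e^(−1.5726) + 4·e^(−1.8174) + 5·e^(−2.2822) = 5.0000 + 0.36941 + 0.41501 + 0.64979 + 0.51030 = 6.9445.
⟨E⟩ = 2.3363, ⟨E²⟩ = 20.731.
C_V/k_B = (⟨E²⟩ − ⟨E⟩²)/(kT)² = (20.731 − 5.4583)/23.232 = 0.657.

0.657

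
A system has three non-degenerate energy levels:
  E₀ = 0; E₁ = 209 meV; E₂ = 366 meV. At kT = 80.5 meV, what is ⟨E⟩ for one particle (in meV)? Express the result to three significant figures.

17.9 meV

Eᵢ/kT = 0, 2.5963, 4.5466.
Z = Σ e^(−Eᵢ/kT) = e^(−0) + e^(−2.5963) + e^(−4.5466) = 1.0000 + 0.074549 + 0.010603 = 1.0852.
⟨E⟩ = Σ Eᵢ e^(−Eᵢ/kT) / Z = (0·1.0000 + 209·0.074549 + 366·0.010603) / 1.0852 = 17.9 meV.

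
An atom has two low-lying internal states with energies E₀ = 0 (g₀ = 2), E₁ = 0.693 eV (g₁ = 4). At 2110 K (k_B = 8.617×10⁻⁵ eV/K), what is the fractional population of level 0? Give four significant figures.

k_BT = 8.617×10⁻⁵ × 2110 K = 0.181819 eV.
Eᵢ/kT = 0, 3.81148.
Z = Σ gᵢe^(−Eᵢ/kT) = 2·e^(−0) + 4·e^(−3.81148) = 2.00000 + 0.0884617 = 2.08846.
P₀ = g₀ e^(−E₀/kT) / Z = 2.00000/2.08846 = 0.9576.

0.9576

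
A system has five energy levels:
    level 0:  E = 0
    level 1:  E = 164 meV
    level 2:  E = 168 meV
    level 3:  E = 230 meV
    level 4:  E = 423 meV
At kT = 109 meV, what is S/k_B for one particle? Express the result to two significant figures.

1.1

Eᵢ/kT = 0, 1.505, 1.541, 2.110, 3.881.
Z = Σ e^(−Eᵢ/kT) = e^(−0) + e^(−1.505) + e^(−1.541) + e^(−2.110) + e^(−3.881) = 1.000 + 0.2220 + 0.2142 + 0.1212 + 0.02063 = 1.578.
⟨E⟩ = Σ EᵢPᵢ = 69.07 meV.
S/k_B = ln Z + ⟨E⟩/kT = ln(1.578) + 69.07/109 = 0.4562 + 0.6337 = 1.1.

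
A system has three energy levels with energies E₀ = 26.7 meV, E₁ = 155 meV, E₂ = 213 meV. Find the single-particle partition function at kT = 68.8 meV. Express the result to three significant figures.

Z = 0.829

Eᵢ/kT = 0.38808, 2.2529, 3.0959.
Z = Σ e^(−Eᵢ/kT) = e^(−0.38808) + e^(−2.2529) + e^(−3.0959) = 0.67836 + 0.10509 + 0.045234 = 0.82868.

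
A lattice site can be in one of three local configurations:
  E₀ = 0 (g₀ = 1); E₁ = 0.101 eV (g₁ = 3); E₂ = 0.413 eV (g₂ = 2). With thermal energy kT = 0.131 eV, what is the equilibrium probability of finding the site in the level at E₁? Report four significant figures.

Eᵢ/kT = 0, 0.770992, 3.15267.
Z = Σ gᵢe^(−Eᵢ/kT) = 1·e^(−0) + 3·e^(−0.770992) + 2·e^(−3.15267) = 1.00000 + 1.38766 + 0.0854757 = 2.47314.
P₁ = g₁ e^(−E₁/kT) / Z = 1.38766/2.47314 = 0.5611.

0.5611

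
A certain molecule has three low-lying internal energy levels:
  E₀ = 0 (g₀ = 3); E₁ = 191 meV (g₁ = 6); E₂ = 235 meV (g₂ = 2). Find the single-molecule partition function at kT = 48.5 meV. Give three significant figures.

Eᵢ/kT = 0, 3.9381, 4.8454.
Z = Σ gᵢe^(−Eᵢ/kT) = 3·e^(−0) + 6·e^(−3.9381) + 2·e^(−4.8454) = 3.0000 + 0.11691 + 0.015729 = 3.1326.

Z = 3.13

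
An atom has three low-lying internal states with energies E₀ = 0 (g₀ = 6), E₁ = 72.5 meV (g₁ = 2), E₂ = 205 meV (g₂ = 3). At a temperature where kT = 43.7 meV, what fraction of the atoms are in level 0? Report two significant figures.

0.94

Eᵢ/kT = 0, 1.659, 4.691.
Z = Σ gᵢe^(−Eᵢ/kT) = 6·e^(−0) + 2·e^(−1.659) + 3·e^(−4.691) = 6.000 + 0.3807 + 0.02753 = 6.408.
P₀ = g₀ e^(−E₀/kT) / Z = 6.000/6.408 = 0.94.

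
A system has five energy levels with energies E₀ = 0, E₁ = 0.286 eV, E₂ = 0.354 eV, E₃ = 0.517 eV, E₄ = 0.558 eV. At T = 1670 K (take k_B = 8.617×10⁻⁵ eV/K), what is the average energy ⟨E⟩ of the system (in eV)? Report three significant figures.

0.0749 eV

k_BT = 8.617×10⁻⁵ × 1670 K = 0.14390 eV.
Eᵢ/kT = 0, 1.9875, 2.4600, 3.5928, 3.8777.
Z = Σ e^(−Eᵢ/kT) = e^(−0) + e^(−1.9875) + e^(−2.4600) + e^(−3.5928) + e^(−3.8777) = 1.0000 + 0.13704 + 0.085435 + 0.027521 + 0.020698 = 1.2707.
⟨E⟩ = Σ Eᵢ e^(−Eᵢ/kT) / Z = (0·1.0000 + 0.286·0.13704 + 0.354·0.085435 + 0.517·0.027521 + 0.558·0.020698) / 1.2707 = 0.0749 eV.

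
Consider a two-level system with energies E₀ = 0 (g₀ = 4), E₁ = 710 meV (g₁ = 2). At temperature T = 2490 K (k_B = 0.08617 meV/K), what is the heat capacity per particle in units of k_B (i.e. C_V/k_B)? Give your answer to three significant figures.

k_BT = 0.08617 × 2490 K = 214.56 meV.
Eᵢ/kT = 0, 3.3091.
Z = Σ gᵢe^(−Eᵢ/kT) = 4·e^(−0) + 2·e^(−3.3091) = 4.0000 + 0.073098 = 4.0731.
⟨E⟩ = 12.742 meV, ⟨E²⟩ = 9046.8 meV².
C_V/k_B = (⟨E²⟩ − ⟨E⟩²)/(kT)² = (9046.8 − 162.36)/46036 = 0.193.

0.193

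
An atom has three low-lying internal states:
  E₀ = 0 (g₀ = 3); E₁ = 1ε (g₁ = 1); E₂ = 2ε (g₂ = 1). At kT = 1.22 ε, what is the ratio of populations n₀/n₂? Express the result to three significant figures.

n₀/n₂ = (g₀/g₂) exp[−(E₀−E₂)/kT] = (3/1) × exp(−(-2ε)/(1.22ε)) = (3/1) × exp(1.6393) = 15.5.

15.5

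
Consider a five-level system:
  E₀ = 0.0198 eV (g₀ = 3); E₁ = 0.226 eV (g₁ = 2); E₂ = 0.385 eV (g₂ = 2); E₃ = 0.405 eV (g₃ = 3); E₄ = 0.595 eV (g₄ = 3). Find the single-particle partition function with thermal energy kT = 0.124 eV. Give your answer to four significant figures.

Z = 3.109

Eᵢ/kT = 0.159677, 1.82258, 3.10484, 3.26613, 4.79839.
Z = Σ gᵢe^(−Eᵢ/kT) = 3·e^(−0.159677) + 2·e^(−1.82258) + 2·e^(−3.10484) + 3·e^(−3.26613) + 3·e^(−4.79839) = 2.55726 + 0.323217 + 0.0896634 + 0.114461 + 0.0247290 = 3.10933.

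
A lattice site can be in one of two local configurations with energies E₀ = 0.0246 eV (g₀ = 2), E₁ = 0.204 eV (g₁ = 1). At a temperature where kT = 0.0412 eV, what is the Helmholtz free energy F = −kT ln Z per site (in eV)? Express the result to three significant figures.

Eᵢ/kT = 0.59709, 4.9515.
Z = Σ gᵢe^(−Eᵢ/kT) = 2·e^(−0.59709) + 1·e^(−4.9515) = 1.1008 + 0.0070728 = 1.1079.
F = −kT ln Z = −0.0412 × ln(1.1079) = −0.0412 × 0.10247 = -0.00422 eV.

-0.00422 eV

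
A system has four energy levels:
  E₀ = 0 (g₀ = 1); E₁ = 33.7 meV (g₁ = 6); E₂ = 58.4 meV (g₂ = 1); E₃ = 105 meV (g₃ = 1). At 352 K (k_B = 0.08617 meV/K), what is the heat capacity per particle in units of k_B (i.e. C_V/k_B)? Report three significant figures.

0.392

k_BT = 0.08617 × 352 K = 30.332 meV.
Eᵢ/kT = 0, 1.1110, 1.9254, 3.4617.
Z = Σ gᵢe^(−Eᵢ/kT) = 1·e^(−0) + 6·e^(−1.1110) + 1·e^(−1.9254) + 1·e^(−3.4617) = 1.0000 + 1.9754 + 0.14582 + 0.031376 = 3.1526.
⟨E⟩ = 24.862 meV, ⟨E²⟩ = 979.09 meV².
C_V/k_B = (⟨E²⟩ − ⟨E⟩²)/(kT)² = (979.09 − 618.12)/920.03 = 0.392.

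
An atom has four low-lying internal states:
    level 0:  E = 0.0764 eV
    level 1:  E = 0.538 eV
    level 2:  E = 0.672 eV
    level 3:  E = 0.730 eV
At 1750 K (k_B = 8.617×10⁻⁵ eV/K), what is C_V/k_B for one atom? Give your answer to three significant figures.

k_BT = 8.617×10⁻⁵ × 1750 K = 0.15080 eV.
Eᵢ/kT = 0.50663, 3.5676, 4.4562, 4.8408.
Z = Σ e^(−Eᵢ/kT) = e^(−0.50663) + e^(−3.5676) + e^(−4.4562) + e^(−4.8408) = 0.60252 + 0.028224 + 0.011606 + 0.0079007 = 0.65025.
⟨E⟩ = 0.11501 eV, ⟨E²⟩ = 0.032507 eV².
C_V/k_B = (⟨E²⟩ − ⟨E⟩²)/(kT)² = (0.032507 − 0.013227)/0.022741 = 0.848.

0.848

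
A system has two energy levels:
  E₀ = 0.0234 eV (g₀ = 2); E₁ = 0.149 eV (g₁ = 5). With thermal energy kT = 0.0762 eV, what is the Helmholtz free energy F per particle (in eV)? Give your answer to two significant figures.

-0.059 eV

Eᵢ/kT = 0.3071, 1.955.
Z = Σ gᵢe^(−Eᵢ/kT) = 2·e^(−0.3071) + 5·e^(−1.955) = 1.471 + 0.7078 = 2.179.
F = −kT ln Z = −0.0762 × ln(2.179) = −0.0762 × 0.7789 = -0.059 eV.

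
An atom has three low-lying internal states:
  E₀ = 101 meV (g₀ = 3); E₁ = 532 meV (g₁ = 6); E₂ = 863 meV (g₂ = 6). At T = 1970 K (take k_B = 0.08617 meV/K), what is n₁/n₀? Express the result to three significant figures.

0.158

k_BT = 0.08617 × 1970 K = 169.75 meV.
n₁/n₀ = (g₁/g₀) exp[−(E₁−E₀)/kT] = (6/3) × exp(−(431 meV)/(169.75 meV)) = (6/3) × exp(-2.5390) = 0.158.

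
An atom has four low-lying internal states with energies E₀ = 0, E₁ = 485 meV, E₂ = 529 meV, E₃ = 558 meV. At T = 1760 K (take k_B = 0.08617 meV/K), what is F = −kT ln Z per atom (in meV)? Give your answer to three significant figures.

k_BT = 0.08617 × 1760 K = 151.66 meV.
Eᵢ/kT = 0, 3.1979, 3.4881, 3.6793.
Z = Σ e^(−Eᵢ/kT) = e^(−0) + e^(−3.1979) + e^(−3.4881) + e^(−3.6793) = 1.0000 + 0.040848 + 0.030559 + 0.025241 = 1.0966.
F = −kT ln Z = −151.66 × ln(1.0966) = −151.66 × 0.092214 = -14.0 meV.

-14.0 meV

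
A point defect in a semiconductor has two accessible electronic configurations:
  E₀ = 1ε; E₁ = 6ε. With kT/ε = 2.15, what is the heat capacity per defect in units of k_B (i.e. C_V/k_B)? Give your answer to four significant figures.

Eᵢ/kT = 0.465116, 2.79070.
Z = Σ e^(−Eᵢ/kT) = e^(−0.465116) + e^(−2.79070) = 0.628062 + 0.0613782 = 0.689440.
⟨E⟩ = 1.44513 ε, ⟨E²⟩ = 4.11592 ε².
C_V/k_B = (⟨E²⟩ − ⟨E⟩²)/(kT)² = (4.11592 − 2.08840)/4.62250 = 0.4386.

0.4386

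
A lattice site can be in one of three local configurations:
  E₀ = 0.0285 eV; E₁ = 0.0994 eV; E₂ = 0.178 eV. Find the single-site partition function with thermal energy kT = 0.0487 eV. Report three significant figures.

Eᵢ/kT = 0.58522, 2.0411, 3.6550.
Z = Σ e^(−Eᵢ/kT) = e^(−0.58522) + e^(−2.0411) + e^(−3.6550) = 0.55698 + 0.12989 + 0.025861 = 0.71273.

Z = 0.713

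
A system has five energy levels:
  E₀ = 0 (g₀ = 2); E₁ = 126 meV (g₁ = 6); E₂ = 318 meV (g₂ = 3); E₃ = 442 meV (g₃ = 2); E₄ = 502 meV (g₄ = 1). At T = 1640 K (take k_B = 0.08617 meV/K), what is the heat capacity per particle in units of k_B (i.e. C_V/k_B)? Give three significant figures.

0.526

k_BT = 0.08617 × 1640 K = 141.32 meV.
Eᵢ/kT = 0, 0.89159, 2.2502, 3.1277, 3.5522.
Z = Σ gᵢe^(−Eᵢ/kT) = 2·e^(−0) + 6·e^(−0.89159) + 3·e^(−2.2502) + 2·e^(−3.1277) + 1·e^(−3.5522) = 2.0000 + 2.4600 + 0.31613 + 0.087637 + 0.028662 = 4.8924.
⟨E⟩ = 94.762 meV, ⟨E²⟩ = 19493 meV².
C_V/k_B = (⟨E²⟩ − ⟨E⟩²)/(kT)² = (19493 − 8979.8)/19971 = 0.526.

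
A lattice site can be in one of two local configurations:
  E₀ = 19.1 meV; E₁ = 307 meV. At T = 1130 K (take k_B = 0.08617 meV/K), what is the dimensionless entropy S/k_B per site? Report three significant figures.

0.197

k_BT = 0.08617 × 1130 K = 97.372 meV.
Eᵢ/kT = 0.19615, 3.1529.
Z = Σ e^(−Eᵢ/kT) = e^(−0.19615) + e^(−3.1529) = 0.82189 + 0.042728 = 0.86462.
⟨E⟩ = Σ EᵢPᵢ = 33.327 meV.
S/k_B = ln Z + ⟨E⟩/kT = ln(0.86462) + 33.327/97.372 = -0.14547 + 0.34226 = 0.197.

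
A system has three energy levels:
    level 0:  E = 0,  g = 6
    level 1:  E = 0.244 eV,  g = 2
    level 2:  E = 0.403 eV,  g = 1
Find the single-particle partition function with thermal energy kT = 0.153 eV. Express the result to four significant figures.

Eᵢ/kT = 0, 1.59477, 2.63399.
Z = Σ gᵢe^(−Eᵢ/kT) = 6·e^(−0) + 2·e^(−1.59477) + 1·e^(−2.63399) = 6.00000 + 0.405910 + 0.0717914 = 6.47770.

Z = 6.478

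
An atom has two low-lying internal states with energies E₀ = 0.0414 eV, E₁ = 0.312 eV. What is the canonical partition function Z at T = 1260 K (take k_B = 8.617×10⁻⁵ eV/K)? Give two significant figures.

k_BT = 8.617×10⁻⁵ × 1260 K = 0.1086 eV.
Eᵢ/kT = 0.3812, 2.873.
Z = Σ e^(−Eᵢ/kT) = e^(−0.3812) + e^(−2.873) = 0.6830 + 0.05653 = 0.7395.

Z = 0.74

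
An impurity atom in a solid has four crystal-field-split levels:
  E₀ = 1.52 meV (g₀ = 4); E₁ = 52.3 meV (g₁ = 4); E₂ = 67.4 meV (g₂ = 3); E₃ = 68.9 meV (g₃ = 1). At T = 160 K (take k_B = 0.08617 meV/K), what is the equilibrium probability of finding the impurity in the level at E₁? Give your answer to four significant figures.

k_BT = 0.08617 × 160 K = 13.7872 meV.
Eᵢ/kT = 0.110247, 3.79337, 4.88859, 4.99739.
Z = Σ gᵢe^(−Eᵢ/kT) = 4·e^(−0.110247) + 4·e^(−3.79337) + 3·e^(−4.88859) + 1·e^(−4.99739) = 3.58245 + 0.0900783 + 0.0225961 + 0.00675556 = 3.70188.
P₁ = g₁ e^(−E₁/kT) / Z = 0.0900783/3.70188 = 0.02433.

0.02433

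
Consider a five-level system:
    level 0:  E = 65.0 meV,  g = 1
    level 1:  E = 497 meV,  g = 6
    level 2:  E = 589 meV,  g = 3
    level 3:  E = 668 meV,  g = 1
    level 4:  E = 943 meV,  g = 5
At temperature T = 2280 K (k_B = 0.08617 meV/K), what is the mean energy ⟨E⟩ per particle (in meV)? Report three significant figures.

k_BT = 0.08617 × 2280 K = 196.47 meV.
Eᵢ/kT = 0.33084, 2.5296, 2.9979, 3.4000, 4.7997.
Z = Σ gᵢe^(−Eᵢ/kT) = 1·e^(−0.33084) + 6·e^(−2.5296) + 3·e^(−2.9979) + 1·e^(−3.4000) + 5·e^(−4.7997) = 0.71832 + 0.47815 + 0.14968 + 0.033373 + 0.041161 = 1.4207.
⟨E⟩ = Σ Eᵢ gᵢe^(−Eᵢ/kT) / Z = (65.0·0.71832 + 497·0.47815 + 589·0.14968 + 668·0.033373 + 943·0.041161) / 1.4207 = 305 meV.

305 meV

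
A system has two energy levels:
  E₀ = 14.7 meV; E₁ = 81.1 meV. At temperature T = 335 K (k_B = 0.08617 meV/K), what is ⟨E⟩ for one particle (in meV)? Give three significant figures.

20.7 meV

k_BT = 0.08617 × 335 K = 28.867 meV.
Eᵢ/kT = 0.50923, 2.8094.
Z = Σ e^(−Eᵢ/kT) = e^(−0.50923) + e^(−2.8094) = 0.60096 + 0.060241 = 0.66120.
⟨E⟩ = Σ Eᵢ e^(−Eᵢ/kT) / Z = (14.7·0.60096 + 81.1·0.060241) / 0.66120 = 20.7 meV.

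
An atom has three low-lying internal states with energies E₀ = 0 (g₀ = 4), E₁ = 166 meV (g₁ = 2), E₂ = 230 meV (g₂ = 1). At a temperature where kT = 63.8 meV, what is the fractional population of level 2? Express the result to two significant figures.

0.0065

Eᵢ/kT = 0, 2.602, 3.605.
Z = Σ gᵢe^(−Eᵢ/kT) = 4·e^(−0) + 2·e^(−2.602) + 1·e^(−3.605) = 4.000 + 0.1483 + 0.02719 = 4.175.
P₂ = g₂ e^(−E₂/kT) / Z = 0.02719/4.175 = 0.0065.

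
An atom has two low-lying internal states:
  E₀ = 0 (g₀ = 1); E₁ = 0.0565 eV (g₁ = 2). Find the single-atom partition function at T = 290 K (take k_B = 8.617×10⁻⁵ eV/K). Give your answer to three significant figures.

Z = 1.21

k_BT = 8.617×10⁻⁵ × 290 K = 0.024989 eV.
Eᵢ/kT = 0, 2.2610.
Z = Σ gᵢe^(−Eᵢ/kT) = 1·e^(−0) + 2·e^(−2.2610) = 1.0000 + 0.20849 = 1.2085.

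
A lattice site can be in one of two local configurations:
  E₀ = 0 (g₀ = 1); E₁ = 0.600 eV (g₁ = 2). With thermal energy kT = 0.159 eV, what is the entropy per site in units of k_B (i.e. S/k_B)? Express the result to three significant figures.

Eᵢ/kT = 0, 3.7736.
Z = Σ gᵢe^(−Eᵢ/kT) = 1·e^(−0) + 2·e^(−3.7736) = 1.0000 + 0.045938 = 1.0459.
⟨E⟩ = Σ EᵢPᵢ = 0.026353 eV.
S/k_B = ln Z + ⟨E⟩/kT = ln(1.0459) + 0.026353/0.159 = 0.044878 + 0.16574 = 0.211.

0.211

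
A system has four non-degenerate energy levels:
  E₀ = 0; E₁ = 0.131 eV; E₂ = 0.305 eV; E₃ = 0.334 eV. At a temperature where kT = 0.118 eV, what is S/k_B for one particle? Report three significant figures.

0.878

Eᵢ/kT = 0, 1.1102, 2.5847, 2.8305.
Z = Σ e^(−Eᵢ/kT) = e^(−0) + e^(−1.1102) + e^(−2.5847) + e^(−2.8305) = 1.0000 + 0.32949 + 0.075419 + 0.058983 = 1.4639.
⟨E⟩ = Σ EᵢPᵢ = 0.058656 eV.
S/k_B = ln Z + ⟨E⟩/kT = ln(1.4639) + 0.058656/0.118 = 0.38110 + 0.49708 = 0.878.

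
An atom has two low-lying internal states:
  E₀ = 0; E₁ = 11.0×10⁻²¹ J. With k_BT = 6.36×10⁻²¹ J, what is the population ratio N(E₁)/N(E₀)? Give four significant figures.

n₁/n₀ = exp[−(E₁−E₀)/kT] = exp(−(11.0 ×10⁻²¹ J)/(6.36 ×10⁻²¹ J)) = exp(-1.72956) = 0.1774.

0.1774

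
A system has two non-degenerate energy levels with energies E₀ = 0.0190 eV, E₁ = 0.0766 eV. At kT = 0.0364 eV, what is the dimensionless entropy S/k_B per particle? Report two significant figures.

Eᵢ/kT = 0.5220, 2.104.
Z = Σ e^(−Eᵢ/kT) = e^(−0.5220) + e^(−2.104) = 0.5933 + 0.1220 = 0.7153.
⟨E⟩ = Σ EᵢPᵢ = 0.02882 eV.
S/k_B = ln Z + ⟨E⟩/kT = ln(0.7153) + 0.02882/0.0364 = -0.3351 + 0.7918 = 0.46.

0.46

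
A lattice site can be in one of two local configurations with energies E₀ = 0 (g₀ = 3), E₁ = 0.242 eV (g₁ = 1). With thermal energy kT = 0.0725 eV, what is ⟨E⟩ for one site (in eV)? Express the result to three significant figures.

0.00283 eV

Eᵢ/kT = 0, 3.3379.
Z = Σ gᵢe^(−Eᵢ/kT) = 3·e^(−0) + 1·e^(−3.3379) = 3.0000 + 0.035511 = 3.0355.
⟨E⟩ = Σ Eᵢ gᵢe^(−Eᵢ/kT) / Z = (0·3.0000 + 0.242·0.035511) / 3.0355 = 0.00283 eV.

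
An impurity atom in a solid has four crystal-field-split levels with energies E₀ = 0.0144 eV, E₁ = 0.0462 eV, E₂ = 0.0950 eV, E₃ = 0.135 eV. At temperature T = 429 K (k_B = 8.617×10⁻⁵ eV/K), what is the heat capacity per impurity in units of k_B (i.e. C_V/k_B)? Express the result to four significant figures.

k_BT = 8.617×10⁻⁵ × 429 K = 0.0369669 eV.
Eᵢ/kT = 0.389538, 1.24977, 2.56987, 3.65192.
Z = Σ e^(−Eᵢ/kT) = e^(−0.389538) + e^(−1.24977) + e^(−2.56987) + e^(−3.65192) = 0.677370 + 0.286571 + 0.0765455 + 0.0259413 = 1.06643.
⟨E⟩ = 0.0316642 eV, ⟨E²⟩ = 0.00179640 eV².
C_V/k_B = (⟨E²⟩ − ⟨E⟩²)/(kT)² = (0.00179640 − 0.00100262)/0.00136655 = 0.5809.

0.5809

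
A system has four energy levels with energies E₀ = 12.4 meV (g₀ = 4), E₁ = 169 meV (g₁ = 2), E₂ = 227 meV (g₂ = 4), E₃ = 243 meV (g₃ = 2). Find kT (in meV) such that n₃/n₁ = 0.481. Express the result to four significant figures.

n₃/n₁ = (g₃/g₁) exp[−(E₃−E₁)/kT] = 0.481.
⇒ (E₃−E₁)/kT = ln((2/2)/0.481) = ln(2.07900) = 0.731887.
kT = 74 meV / 0.731887 = 101.1 meV.

101.1 meV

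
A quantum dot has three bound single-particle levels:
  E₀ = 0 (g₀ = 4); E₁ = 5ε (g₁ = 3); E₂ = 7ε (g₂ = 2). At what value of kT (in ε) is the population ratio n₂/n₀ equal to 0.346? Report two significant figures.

n₂/n₀ = (g₂/g₀) exp[−(E₂−E₀)/kT] = 0.346.
⇒ (E₂−E₀)/kT = ln((2/4)/0.346) = ln(1.445) = 0.3681.
kT = 7ε / 0.3681 = 19 ε.

19 ε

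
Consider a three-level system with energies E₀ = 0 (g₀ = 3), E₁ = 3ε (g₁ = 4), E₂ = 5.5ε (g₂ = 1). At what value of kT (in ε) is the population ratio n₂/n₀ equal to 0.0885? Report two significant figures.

4.1 ε

n₂/n₀ = (g₂/g₀) exp[−(E₂−E₀)/kT] = 0.0885.
⇒ (E₂−E₀)/kT = ln((1/3)/0.0885) = ln(3.766) = 1.326.
kT = 5.5ε / 1.326 = 4.1 ε.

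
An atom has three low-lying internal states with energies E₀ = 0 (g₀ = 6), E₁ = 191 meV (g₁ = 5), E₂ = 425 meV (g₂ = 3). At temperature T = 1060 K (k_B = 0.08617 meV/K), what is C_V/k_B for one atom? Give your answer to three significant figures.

k_BT = 0.08617 × 1060 K = 91.340 meV.
Eᵢ/kT = 0, 2.0911, 4.6529.
Z = Σ gᵢe^(−Eᵢ/kT) = 6·e^(−0) + 5·e^(−2.0911) + 3·e^(−4.6529) = 6.0000 + 0.61776 + 0.028602 = 6.6464.
⟨E⟩ = 19.582 meV, ⟨E²⟩ = 4168.1 meV².
C_V/k_B = (⟨E²⟩ − ⟨E⟩²)/(kT)² = (4168.1 − 383.45)/8343.0 = 0.454.

0.454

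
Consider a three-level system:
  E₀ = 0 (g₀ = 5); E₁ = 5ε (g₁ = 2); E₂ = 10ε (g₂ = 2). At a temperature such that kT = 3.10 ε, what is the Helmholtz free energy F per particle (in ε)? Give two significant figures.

Eᵢ/kT = 0, 1.613, 3.226.
Z = Σ gᵢe^(−Eᵢ/kT) = 5·e^(−0) + 2·e^(−1.613) + 2·e^(−3.226) = 5.000 + 0.3986 + 0.07943 = 5.478.
F = −kT ln Z = −3.10 × ln(5.478) = −3.10 × 1.701 = -5.3 ε.

-5.3 ε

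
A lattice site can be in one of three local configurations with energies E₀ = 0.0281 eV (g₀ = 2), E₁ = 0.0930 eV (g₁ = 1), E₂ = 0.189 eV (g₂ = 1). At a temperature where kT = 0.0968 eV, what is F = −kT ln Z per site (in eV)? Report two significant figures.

Eᵢ/kT = 0.2903, 0.9607, 1.952.
Z = Σ gᵢe^(−Eᵢ/kT) = 2·e^(−0.2903) + 1·e^(−0.9607) + 1·e^(−1.952) = 1.496 + 0.3826 + 0.1420 = 2.021.
F = −kT ln Z = −0.0968 × ln(2.021) = −0.0968 × 0.7036 = -0.068 eV.

-0.068 eV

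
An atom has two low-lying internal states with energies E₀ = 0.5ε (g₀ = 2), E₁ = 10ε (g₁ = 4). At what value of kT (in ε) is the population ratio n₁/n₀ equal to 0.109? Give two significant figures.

3.3 ε

n₁/n₀ = (g₁/g₀) exp[−(E₁−E₀)/kT] = 0.109.
⇒ (E₁−E₀)/kT = ln((4/2)/0.109) = ln(18.35) = 2.910.
kT = 9.5ε / 2.910 = 3.3 ε.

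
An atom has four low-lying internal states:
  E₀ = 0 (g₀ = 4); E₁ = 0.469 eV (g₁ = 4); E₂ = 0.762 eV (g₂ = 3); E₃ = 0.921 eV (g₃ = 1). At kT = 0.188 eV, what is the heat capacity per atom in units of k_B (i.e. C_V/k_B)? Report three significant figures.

Eᵢ/kT = 0, 2.4947, 4.0532, 4.8989.
Z = Σ gᵢe^(−Eᵢ/kT) = 4·e^(−0) + 4·e^(−2.4947) + 3·e^(−4.0532) + 1·e^(−4.8989) = 4.0000 + 0.33008 + 0.052100 + 0.0074548 = 4.3896.
⟨E⟩ = 0.045875 eV, ⟨E²⟩ = 0.024872 eV².
C_V/k_B = (⟨E²⟩ − ⟨E⟩²)/(kT)² = (0.024872 − 0.0021045)/0.035344 = 0.644.

0.644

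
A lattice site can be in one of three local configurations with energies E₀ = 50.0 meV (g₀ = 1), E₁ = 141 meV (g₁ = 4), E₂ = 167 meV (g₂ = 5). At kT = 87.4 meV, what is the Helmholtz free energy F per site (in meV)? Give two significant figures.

Eᵢ/kT = 0.5721, 1.613, 1.911.
Z = Σ gᵢe^(−Eᵢ/kT) = 1·e^(−0.5721) + 4·e^(−1.613) + 5·e^(−1.911) = 0.5643 + 0.7972 + 0.7397 = 2.101.
F = −kT ln Z = −87.4 × ln(2.101) = −87.4 × 0.7424 = -65 meV.

-65 meV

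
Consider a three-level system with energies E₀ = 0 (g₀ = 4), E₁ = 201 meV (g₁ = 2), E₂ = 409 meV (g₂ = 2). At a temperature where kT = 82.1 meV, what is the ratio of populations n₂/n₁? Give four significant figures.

n₂/n₁ = (g₂/g₁) exp[−(E₂−E₁)/kT] = (2/2) × exp(−(208 meV)/(82.1 meV)) = (2/2) × exp(-2.53350) = 0.07938.

0.07938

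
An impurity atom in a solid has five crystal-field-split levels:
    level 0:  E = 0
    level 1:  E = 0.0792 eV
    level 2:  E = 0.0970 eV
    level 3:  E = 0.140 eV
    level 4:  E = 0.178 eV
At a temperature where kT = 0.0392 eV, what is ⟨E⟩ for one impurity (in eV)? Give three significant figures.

Eᵢ/kT = 0, 2.0204, 2.4745, 3.5714, 4.5408.
Z = Σ e^(−Eᵢ/kT) = e^(−0) + e^(−2.0204) + e^(−2.4745) + e^(−3.5714) + e^(−4.5408) = 1.0000 + 0.13260 + 0.084205 + 0.028116 + 0.010665 = 1.2556.
⟨E⟩ = Σ Eᵢ e^(−Eᵢ/kT) / Z = (0·1.0000 + 0.0792·0.13260 + 0.0970·0.084205 + 0.140·0.028116 + 0.178·0.010665) / 1.2556 = 0.0195 eV.

0.0195 eV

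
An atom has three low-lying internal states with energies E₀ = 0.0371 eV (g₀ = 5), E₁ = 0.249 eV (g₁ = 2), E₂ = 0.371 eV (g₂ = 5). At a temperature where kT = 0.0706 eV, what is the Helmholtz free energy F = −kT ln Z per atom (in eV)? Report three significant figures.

-0.0785 eV

Eᵢ/kT = 0.52550, 3.5269, 5.2550.
Z = Σ gᵢe^(−Eᵢ/kT) = 5·e^(−0.52550) + 2·e^(−3.5269) + 5·e^(−5.2550) = 2.9563 + 0.058792 + 0.026107 = 3.0412.
F = −kT ln Z = −0.0706 × ln(3.0412) = −0.0706 × 1.1123 = -0.0785 eV.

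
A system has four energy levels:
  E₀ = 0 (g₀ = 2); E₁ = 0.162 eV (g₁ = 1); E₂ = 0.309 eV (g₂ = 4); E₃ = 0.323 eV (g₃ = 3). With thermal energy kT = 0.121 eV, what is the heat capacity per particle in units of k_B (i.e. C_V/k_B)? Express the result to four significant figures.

Eᵢ/kT = 0, 1.33884, 2.55372, 2.66942.
Z = Σ gᵢe^(−Eᵢ/kT) = 2·e^(−0) + 1·e^(−1.33884) + 4·e^(−2.55372) + 3·e^(−2.66942) = 2.00000 + 0.262150 + 0.311167 + 0.207877 = 2.78119.
⟨E⟩ = 0.0739839 eV, ⟨E²⟩ = 0.0209543 eV².
C_V/k_B = (⟨E²⟩ − ⟨E⟩²)/(kT)² = (0.0209543 − 0.00547362)/0.0146410 = 1.057.

1.057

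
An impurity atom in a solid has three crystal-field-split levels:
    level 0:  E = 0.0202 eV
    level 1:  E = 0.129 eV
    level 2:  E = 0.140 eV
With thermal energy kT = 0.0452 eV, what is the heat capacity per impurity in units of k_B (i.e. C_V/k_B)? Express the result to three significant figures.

0.756

Eᵢ/kT = 0.44690, 2.8540, 3.0973.
Z = Σ e^(−Eᵢ/kT) = e^(−0.44690) + e^(−2.8540) + e^(−3.0973) = 0.63961 + 0.057613 + 0.045171 = 0.74239.
⟨E⟩ = 0.035933 eV, ⟨E²⟩ = 0.0028355 eV².
C_V/k_B = (⟨E²⟩ − ⟨E⟩²)/(kT)² = (0.0028355 − 0.0012912)/0.0020430 = 0.756.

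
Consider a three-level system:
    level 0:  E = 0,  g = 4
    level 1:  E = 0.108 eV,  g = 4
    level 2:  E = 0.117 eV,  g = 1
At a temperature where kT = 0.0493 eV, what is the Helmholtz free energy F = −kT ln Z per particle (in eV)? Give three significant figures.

-0.0746 eV

Eᵢ/kT = 0, 2.1907, 2.3732.
Z = Σ gᵢe^(−Eᵢ/kT) = 4·e^(−0) + 4·e^(−2.1907) + 1·e^(−2.3732) = 4.0000 + 0.44735 + 0.093182 = 4.5405.
F = −kT ln Z = −0.0493 × ln(4.5405) = −0.0493 × 1.5130 = -0.0746 eV.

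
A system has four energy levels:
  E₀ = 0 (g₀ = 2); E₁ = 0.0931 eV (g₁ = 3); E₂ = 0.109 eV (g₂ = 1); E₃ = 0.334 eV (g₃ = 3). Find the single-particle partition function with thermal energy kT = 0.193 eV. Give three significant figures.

Eᵢ/kT = 0, 0.48238, 0.56477, 1.7306.
Z = Σ gᵢe^(−Eᵢ/kT) = 2·e^(−0) + 3·e^(−0.48238) + 1·e^(−0.56477) + 3·e^(−1.7306) = 2.0000 + 1.8519 + 0.56849 + 0.53153 = 4.9519.

Z = 4.95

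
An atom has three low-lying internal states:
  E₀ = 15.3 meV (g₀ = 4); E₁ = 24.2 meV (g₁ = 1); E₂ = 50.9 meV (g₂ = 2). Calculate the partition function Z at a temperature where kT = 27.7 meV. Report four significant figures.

Z = 3.038

Eᵢ/kT = 0.552347, 0.873646, 1.83755.
Z = Σ gᵢe^(−Eᵢ/kT) = 4·e^(−0.552347) + 1·e^(−0.873646) + 2·e^(−1.83755) = 2.30239 + 0.417427 + 0.318414 = 3.03823.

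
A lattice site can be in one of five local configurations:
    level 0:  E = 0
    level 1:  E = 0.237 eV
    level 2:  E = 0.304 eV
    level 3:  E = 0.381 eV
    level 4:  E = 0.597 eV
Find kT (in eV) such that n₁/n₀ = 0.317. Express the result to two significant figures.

0.21 eV

n₁/n₀ = exp[−(E₁−E₀)/kT] = 0.317.
⇒ (E₁−E₀)/kT = ln(1/0.317) = ln(3.155) = 1.149.
kT = 0.237 eV / 1.149 = 0.21 eV.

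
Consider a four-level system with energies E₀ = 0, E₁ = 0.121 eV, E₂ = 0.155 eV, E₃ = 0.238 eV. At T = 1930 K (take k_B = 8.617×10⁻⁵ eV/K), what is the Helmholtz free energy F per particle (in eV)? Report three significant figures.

k_BT = 8.617×10⁻⁵ × 1930 K = 0.16631 eV.
Eᵢ/kT = 0, 0.72756, 0.93199, 1.4311.
Z = Σ e^(−Eᵢ/kT) = e^(−0) + e^(−0.72756) + e^(−0.93199) + e^(−1.4311) = 1.0000 + 0.48309 + 0.39377 + 0.23905 = 2.1159.
F = −kT ln Z = −0.16631 × ln(2.1159) = −0.16631 × 0.74948 = -0.125 eV.

-0.125 eV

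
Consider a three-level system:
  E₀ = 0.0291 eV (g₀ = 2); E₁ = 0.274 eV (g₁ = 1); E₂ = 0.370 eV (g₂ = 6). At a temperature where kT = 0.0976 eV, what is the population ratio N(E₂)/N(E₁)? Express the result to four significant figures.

2.244

n₂/n₁ = (g₂/g₁) exp[−(E₂−E₁)/kT] = (6/1) × exp(−(0.096 eV)/(0.0976 eV)) = (6/1) × exp(-0.983607) = 2.244.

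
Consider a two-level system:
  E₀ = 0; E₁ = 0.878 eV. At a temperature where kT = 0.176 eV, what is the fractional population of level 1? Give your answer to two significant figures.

0.0068

Eᵢ/kT = 0, 4.989.
Z = Σ e^(−Eᵢ/kT) = e^(−0) + e^(−4.989) = 1.000 + 0.006812 = 1.007.
P₁ = e^(−E₁/kT) / Z = 0.006812/1.007 = 0.0068.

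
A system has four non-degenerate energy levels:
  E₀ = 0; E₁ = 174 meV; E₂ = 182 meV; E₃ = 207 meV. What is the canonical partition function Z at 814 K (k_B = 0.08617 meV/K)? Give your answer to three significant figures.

k_BT = 0.08617 × 814 K = 70.142 meV.
Eᵢ/kT = 0, 2.4807, 2.5947, 2.9512.
Z = Σ e^(−Eᵢ/kT) = e^(−0) + e^(−2.4807) + e^(−2.5947) + e^(−2.9512) = 1.0000 + 0.083685 + 0.074668 + 0.052277 = 1.2106.

Z = 1.21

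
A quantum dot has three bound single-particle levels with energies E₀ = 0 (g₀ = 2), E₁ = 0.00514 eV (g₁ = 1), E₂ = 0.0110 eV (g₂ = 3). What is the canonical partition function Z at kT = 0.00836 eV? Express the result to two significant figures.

Z = 3.3

Eᵢ/kT = 0, 0.6148, 1.316.
Z = Σ gᵢe^(−Eᵢ/kT) = 2·e^(−0) + 1·e^(−0.6148) + 3·e^(−1.316) = 2.000 + 0.5407 + 0.8046 = 3.345.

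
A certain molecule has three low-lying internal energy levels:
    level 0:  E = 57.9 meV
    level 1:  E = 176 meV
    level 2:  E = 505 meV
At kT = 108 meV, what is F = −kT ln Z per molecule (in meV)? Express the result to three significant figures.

25.4 meV

Eᵢ/kT = 0.53611, 1.6296, 4.6759.
Z = Σ e^(−Eᵢ/kT) = e^(−0.53611) + e^(−1.6296) + e^(−4.6759) = 0.58502 + 0.19601 + 0.0093171 = 0.79035.
F = −kT ln Z = −108 × ln(0.79035) = −108 × -0.23528 = 25.4 meV.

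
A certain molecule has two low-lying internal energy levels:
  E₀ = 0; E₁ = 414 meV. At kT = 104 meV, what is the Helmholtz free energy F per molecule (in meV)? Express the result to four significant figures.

-1.924 meV

Eᵢ/kT = 0, 3.98077.
Z = Σ e^(−Eᵢ/kT) = e^(−0) + e^(−3.98077) = 1.00000 + 0.0186713 = 1.01867.
F = −kT ln Z = −104 × ln(1.01867) = −104 × 0.0184979 = -1.924 meV.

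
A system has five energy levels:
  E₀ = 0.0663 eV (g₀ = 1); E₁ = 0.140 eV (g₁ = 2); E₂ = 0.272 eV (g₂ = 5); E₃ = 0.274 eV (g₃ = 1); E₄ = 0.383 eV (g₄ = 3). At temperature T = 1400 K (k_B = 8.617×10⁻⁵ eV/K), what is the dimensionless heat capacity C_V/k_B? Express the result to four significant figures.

k_BT = 8.617×10⁻⁵ × 1400 K = 0.120638 eV.
Eᵢ/kT = 0.549578, 1.16050, 2.25468, 2.27126, 3.17479.
Z = Σ gᵢe^(−Eᵢ/kT) = 1·e^(−0.549578) + 2·e^(−1.16050) + 5·e^(−2.25468) + 1·e^(−2.27126) + 3·e^(−3.17479) = 0.577193 + 0.626659 + 0.524536 + 0.103182 + 0.125409 = 1.95698.
⟨E⟩ = 0.176281 eV, ⟨E²⟩ = 0.0407616 eV².
C_V/k_B = (⟨E²⟩ − ⟨E⟩²)/(kT)² = (0.0407616 − 0.0310750)/0.0145535 = 0.6656.

0.6656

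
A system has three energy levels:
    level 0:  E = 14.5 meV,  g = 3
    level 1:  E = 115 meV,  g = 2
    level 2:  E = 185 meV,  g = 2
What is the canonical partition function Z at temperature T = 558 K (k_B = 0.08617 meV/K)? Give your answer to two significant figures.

Z = 2.4

k_BT = 0.08617 × 558 K = 48.08 meV.
Eᵢ/kT = 0.3016, 2.392, 3.848.
Z = Σ gᵢe^(−Eᵢ/kT) = 3·e^(−0.3016) + 2·e^(−2.392) + 2·e^(−3.848) = 2.219 + 0.1829 + 0.04264 = 2.445.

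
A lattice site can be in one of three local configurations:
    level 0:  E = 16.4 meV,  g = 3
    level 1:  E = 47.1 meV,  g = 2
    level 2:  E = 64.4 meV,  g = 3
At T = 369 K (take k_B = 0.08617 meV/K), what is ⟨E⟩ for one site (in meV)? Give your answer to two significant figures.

k_BT = 0.08617 × 369 K = 31.80 meV.
Eᵢ/kT = 0.5157, 1.481, 2.025.
Z = Σ gᵢe^(−Eᵢ/kT) = 3·e^(−0.5157) + 2·e^(−1.481) + 3·e^(−2.025) = 1.791 + 0.4548 + 0.3960 = 2.642.
⟨E⟩ = Σ Eᵢ gᵢe^(−Eᵢ/kT) / Z = (16.4·1.791 + 47.1·0.4548 + 64.4·0.3960) / 2.642 = 29 meV.

29 meV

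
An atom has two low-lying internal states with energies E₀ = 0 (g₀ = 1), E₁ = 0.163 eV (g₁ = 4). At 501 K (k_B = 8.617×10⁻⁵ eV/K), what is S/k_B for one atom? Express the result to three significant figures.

0.405

k_BT = 8.617×10⁻⁵ × 501 K = 0.043171 eV.
Eᵢ/kT = 0, 3.7757.
Z = Σ gᵢe^(−Eᵢ/kT) = 1·e^(−0) + 4·e^(−3.7757) = 1.0000 + 0.091684 = 1.0917.
⟨E⟩ = Σ EᵢPᵢ = 0.013689 eV.
S/k_B = ln Z + ⟨E⟩/kT = ln(1.0917) + 0.013689/0.043171 = 0.087736 + 0.31709 = 0.405.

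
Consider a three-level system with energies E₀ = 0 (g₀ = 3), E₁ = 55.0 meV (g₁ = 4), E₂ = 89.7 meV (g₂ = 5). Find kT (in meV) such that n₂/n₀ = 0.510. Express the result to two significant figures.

n₂/n₀ = (g₂/g₀) exp[−(E₂−E₀)/kT] = 0.510.
⇒ (E₂−E₀)/kT = ln((5/3)/0.510) = ln(3.268) = 1.184.
kT = 89.7 meV / 1.184 = 76 meV.

76 meV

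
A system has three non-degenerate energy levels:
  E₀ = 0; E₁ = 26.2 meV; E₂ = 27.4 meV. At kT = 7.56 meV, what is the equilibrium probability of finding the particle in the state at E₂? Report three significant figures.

Eᵢ/kT = 0, 3.4656, 3.6243.
Z = Σ e^(−Eᵢ/kT) = e^(−0) + e^(−3.4656) + e^(−3.6243) = 1.0000 + 0.031254 + 0.026668 = 1.0579.
P₂ = e^(−E₂/kT) / Z = 0.026668/1.0579 = 0.0252.

0.0252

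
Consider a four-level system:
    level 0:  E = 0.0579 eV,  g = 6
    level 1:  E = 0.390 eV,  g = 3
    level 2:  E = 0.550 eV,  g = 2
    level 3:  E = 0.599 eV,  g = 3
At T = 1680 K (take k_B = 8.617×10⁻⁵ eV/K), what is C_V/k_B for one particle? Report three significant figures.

0.488

k_BT = 8.617×10⁻⁵ × 1680 K = 0.14477 eV.
Eᵢ/kT = 0.39994, 2.6939, 3.7991, 4.1376.
Z = Σ gᵢe^(−Eᵢ/kT) = 6·e^(−0.39994) + 3·e^(−2.6939) + 2·e^(−3.7991) + 3·e^(−4.1376) = 4.0222 + 0.20285 + 0.044782 + 0.047883 = 4.3177.
⟨E⟩ = 0.084607 eV, ⟨E²⟩ = 0.017385 eV².
C_V/k_B = (⟨E²⟩ − ⟨E⟩²)/(kT)² = (0.017385 − 0.0071583)/0.020958 = 0.488.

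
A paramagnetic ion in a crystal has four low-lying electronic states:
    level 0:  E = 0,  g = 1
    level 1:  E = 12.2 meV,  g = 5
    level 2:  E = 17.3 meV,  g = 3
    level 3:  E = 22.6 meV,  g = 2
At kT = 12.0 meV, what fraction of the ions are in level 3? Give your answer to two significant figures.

0.080

Eᵢ/kT = 0, 1.017, 1.442, 1.883.
Z = Σ gᵢe^(−Eᵢ/kT) = 1·e^(−0) + 5·e^(−1.017) + 3·e^(−1.442) + 2·e^(−1.883) = 1.000 + 1.808 + 0.7094 + 0.3043 = 3.822.
P₃ = g₃ e^(−E₃/kT) / Z = 0.3043/3.822 = 0.080.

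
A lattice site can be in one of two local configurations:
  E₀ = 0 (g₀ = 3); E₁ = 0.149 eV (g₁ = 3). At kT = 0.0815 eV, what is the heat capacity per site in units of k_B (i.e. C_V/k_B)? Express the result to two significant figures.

Eᵢ/kT = 0, 1.828.
Z = Σ gᵢe^(−Eᵢ/kT) = 3·e^(−0) + 3·e^(−1.828) = 3.000 + 0.4822 = 3.482.
⟨E⟩ = 0.02063 eV, ⟨E²⟩ = 0.003074 eV².
C_V/k_B = (⟨E²⟩ − ⟨E⟩²)/(kT)² = (0.003074 − 0.0004256)/0.006642 = 0.40.

0.40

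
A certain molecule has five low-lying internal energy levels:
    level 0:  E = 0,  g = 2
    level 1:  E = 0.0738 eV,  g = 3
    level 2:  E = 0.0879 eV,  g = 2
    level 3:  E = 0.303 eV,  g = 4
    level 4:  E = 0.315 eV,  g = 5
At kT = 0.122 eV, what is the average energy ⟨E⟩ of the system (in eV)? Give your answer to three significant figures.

0.0802 eV

Eᵢ/kT = 0, 0.60492, 0.72049, 2.4836, 2.5820.
Z = Σ gᵢe^(−Eᵢ/kT) = 2·e^(−0) + 3·e^(−0.60492) + 2·e^(−0.72049) + 4·e^(−2.4836) + 5·e^(−2.5820) = 2.0000 + 1.6384 + 0.97303 + 0.33377 + 0.37811 = 5.3233.
⟨E⟩ = Σ Eᵢ gᵢe^(−Eᵢ/kT) / Z = (0·2.0000 + 0.0738·1.6384 + 0.0879·0.97303 + 0.303·0.33377 + 0.315·0.37811) / 5.3233 = 0.0802 eV.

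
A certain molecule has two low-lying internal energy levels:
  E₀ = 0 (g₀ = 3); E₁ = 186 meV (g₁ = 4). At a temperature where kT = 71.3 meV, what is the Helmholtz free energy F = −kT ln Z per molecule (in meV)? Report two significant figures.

Eᵢ/kT = 0, 2.609.
Z = Σ gᵢe^(−Eᵢ/kT) = 3·e^(−0) + 4·e^(−2.609) = 3.000 + 0.2944 = 3.294.
F = −kT ln Z = −71.3 × ln(3.294) = −71.3 × 1.192 = -85 meV.

-85 meV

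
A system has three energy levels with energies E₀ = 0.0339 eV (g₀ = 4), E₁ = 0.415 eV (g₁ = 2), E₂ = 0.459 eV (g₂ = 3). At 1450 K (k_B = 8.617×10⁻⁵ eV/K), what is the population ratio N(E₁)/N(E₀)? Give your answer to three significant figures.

0.0237

k_BT = 8.617×10⁻⁵ × 1450 K = 0.12495 eV.
n₁/n₀ = (g₁/g₀) exp[−(E₁−E₀)/kT] = (2/4) × exp(−(0.3811 eV)/(0.12495 eV)) = (2/4) × exp(-3.0500) = 0.0237.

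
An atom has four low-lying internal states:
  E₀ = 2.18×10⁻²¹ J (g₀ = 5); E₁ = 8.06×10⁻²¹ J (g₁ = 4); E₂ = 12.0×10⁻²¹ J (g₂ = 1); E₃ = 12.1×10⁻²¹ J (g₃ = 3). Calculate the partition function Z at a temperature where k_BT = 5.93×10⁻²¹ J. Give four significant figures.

Z = 5.011

Eᵢ/kT = 0.367622, 1.35919, 2.02361, 2.04047.
Z = Σ gᵢe^(−Eᵢ/kT) = 5·e^(−0.367622) + 4·e^(−1.35919) + 1·e^(−2.02361) + 3·e^(−2.04047) = 3.46189 + 1.02748 + 0.132177 + 0.389903 = 5.01145.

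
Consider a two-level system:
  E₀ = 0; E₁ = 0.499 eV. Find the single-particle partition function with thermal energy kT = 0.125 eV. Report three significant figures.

Eᵢ/kT = 0, 3.9920.
Z = Σ e^(−Eᵢ/kT) = e^(−0) + e^(−3.9920) = 1.0000 + 0.018463 = 1.0185.

Z = 1.02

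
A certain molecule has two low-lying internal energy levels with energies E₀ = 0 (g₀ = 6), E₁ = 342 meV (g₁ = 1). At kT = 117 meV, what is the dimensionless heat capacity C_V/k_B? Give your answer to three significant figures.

Eᵢ/kT = 0, 2.9231.
Z = Σ gᵢe^(−Eᵢ/kT) = 6·e^(−0) + 1·e^(−2.9231) = 6.0000 + 0.053767 = 6.0538.
⟨E⟩ = 3.0375 meV, ⟨E²⟩ = 1038.8 meV².
C_V/k_B = (⟨E²⟩ − ⟨E⟩²)/(kT)² = (1038.8 − 9.2264)/13689 = 0.0752.

0.0752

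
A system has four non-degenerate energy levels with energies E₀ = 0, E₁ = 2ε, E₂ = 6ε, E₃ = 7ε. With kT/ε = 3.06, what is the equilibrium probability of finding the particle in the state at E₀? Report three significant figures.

Eᵢ/kT = 0, 0.65359, 1.9608, 2.2876.
Z = Σ e^(−Eᵢ/kT) = e^(−0) + e^(−0.65359) + e^(−1.9608) + e^(−2.2876) = 1.0000 + 0.52017 + 0.14075 + 0.10151 = 1.7624.
P₀ = e^(−E₀/kT) / Z = 1.0000/1.7624 = 0.567.

0.567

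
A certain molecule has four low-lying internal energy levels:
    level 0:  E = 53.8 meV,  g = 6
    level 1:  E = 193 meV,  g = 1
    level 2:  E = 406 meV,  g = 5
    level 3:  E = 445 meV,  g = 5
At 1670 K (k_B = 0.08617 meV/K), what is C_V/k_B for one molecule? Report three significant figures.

0.648

k_BT = 0.08617 × 1670 K = 143.90 meV.
Eᵢ/kT = 0.37387, 1.3412, 2.8214, 3.0924.
Z = Σ gᵢe^(−Eᵢ/kT) = 6·e^(−0.37387) + 1·e^(−1.3412) + 5·e^(−2.8214) + 5·e^(−3.0924) = 4.1284 + 0.26153 + 0.29761 + 0.22696 = 4.9145.
⟨E⟩ = 100.60 meV, ⟨E²⟩ = 23541 meV².
C_V/k_B = (⟨E²⟩ − ⟨E⟩²)/(kT)² = (23541 − 10120)/20707 = 0.648.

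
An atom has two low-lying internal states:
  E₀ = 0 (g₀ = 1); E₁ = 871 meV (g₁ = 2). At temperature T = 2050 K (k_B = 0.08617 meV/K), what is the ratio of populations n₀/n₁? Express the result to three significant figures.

k_BT = 0.08617 × 2050 K = 176.65 meV.
n₀/n₁ = (g₀/g₁) exp[−(E₀−E₁)/kT] = (1/2) × exp(−(-871 meV)/(176.65 meV)) = (1/2) × exp(4.9307) = 69.2.

69.2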